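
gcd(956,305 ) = 1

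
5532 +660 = 6192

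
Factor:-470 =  - 2^1*5^1*47^1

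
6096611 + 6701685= 12798296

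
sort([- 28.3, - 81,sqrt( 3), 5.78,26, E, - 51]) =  [ - 81, - 51, - 28.3,sqrt( 3), E , 5.78,26 ]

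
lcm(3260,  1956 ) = 9780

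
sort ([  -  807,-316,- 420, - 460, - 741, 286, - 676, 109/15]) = [ - 807,-741 , - 676,-460, - 420,- 316,109/15, 286 ]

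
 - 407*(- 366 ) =148962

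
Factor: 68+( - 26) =2^1*3^1*7^1=42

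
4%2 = 0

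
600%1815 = 600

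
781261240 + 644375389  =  1425636629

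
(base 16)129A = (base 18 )ECA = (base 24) 86a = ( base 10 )4762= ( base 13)2224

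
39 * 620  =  24180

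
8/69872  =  1/8734=0.00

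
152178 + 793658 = 945836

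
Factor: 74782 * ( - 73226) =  - 5475986732= - 2^2 * 19^1 * 41^1*47^1*139^1*269^1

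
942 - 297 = 645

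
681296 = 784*869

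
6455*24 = 154920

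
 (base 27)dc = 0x16B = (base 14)1BD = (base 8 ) 553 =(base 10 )363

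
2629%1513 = 1116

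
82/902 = 1/11 = 0.09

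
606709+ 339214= 945923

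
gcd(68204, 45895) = 1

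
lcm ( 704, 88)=704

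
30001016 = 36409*824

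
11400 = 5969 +5431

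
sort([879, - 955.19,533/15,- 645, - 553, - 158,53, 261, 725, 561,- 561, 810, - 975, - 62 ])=[-975, - 955.19,- 645, - 561, -553, - 158,-62,533/15,53,  261, 561, 725,810, 879 ]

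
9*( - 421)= - 3789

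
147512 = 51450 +96062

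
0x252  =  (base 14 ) 306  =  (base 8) 1122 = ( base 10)594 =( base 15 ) 299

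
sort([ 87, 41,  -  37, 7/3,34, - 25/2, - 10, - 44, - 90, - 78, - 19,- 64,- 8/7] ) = [ - 90, - 78,-64, - 44, - 37, - 19,  -  25/2, - 10 ,-8/7,7/3,  34, 41,87 ]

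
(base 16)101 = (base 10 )257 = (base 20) ch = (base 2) 100000001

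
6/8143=6/8143=0.00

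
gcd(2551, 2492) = 1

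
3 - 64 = -61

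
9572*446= 4269112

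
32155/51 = 630 + 25/51 = 630.49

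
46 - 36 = 10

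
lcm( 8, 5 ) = 40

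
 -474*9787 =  - 4639038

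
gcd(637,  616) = 7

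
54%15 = 9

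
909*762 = 692658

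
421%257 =164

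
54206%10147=3471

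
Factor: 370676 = 2^2*92669^1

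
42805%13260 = 3025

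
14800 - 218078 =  - 203278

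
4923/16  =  307 + 11/16 = 307.69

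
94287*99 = 9334413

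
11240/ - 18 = -625 + 5/9 = - 624.44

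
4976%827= 14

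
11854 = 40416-28562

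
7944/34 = 3972/17 = 233.65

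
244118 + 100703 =344821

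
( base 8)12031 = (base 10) 5145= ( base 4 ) 1100121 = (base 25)85K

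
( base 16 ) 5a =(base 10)90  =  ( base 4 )1122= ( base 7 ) 156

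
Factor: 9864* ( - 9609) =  - 2^3*  3^3*137^1*3203^1  =  - 94783176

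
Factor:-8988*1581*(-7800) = 2^5*3^3 * 5^2 * 7^1*13^1*17^1*31^1*107^1=110838218400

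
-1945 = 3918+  -5863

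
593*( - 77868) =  - 46175724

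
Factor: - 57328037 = -13^1*4409849^1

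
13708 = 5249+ 8459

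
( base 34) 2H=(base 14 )61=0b1010101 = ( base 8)125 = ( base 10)85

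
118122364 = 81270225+36852139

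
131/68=131/68 = 1.93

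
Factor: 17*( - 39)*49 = - 32487 = - 3^1*7^2 * 13^1*17^1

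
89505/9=9945= 9945.00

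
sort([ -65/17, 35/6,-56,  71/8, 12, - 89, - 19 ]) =[ - 89, - 56, - 19,-65/17, 35/6,71/8, 12]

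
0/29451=0 = 0.00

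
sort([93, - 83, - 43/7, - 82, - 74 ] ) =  [ - 83, - 82 ,-74 , - 43/7 , 93]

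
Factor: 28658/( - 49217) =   -  2^1*23^1*79^( -1) =- 46/79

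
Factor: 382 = 2^1*191^1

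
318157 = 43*7399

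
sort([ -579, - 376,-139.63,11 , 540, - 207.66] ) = [-579, - 376, - 207.66, - 139.63, 11,540 ] 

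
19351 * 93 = 1799643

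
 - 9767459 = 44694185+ - 54461644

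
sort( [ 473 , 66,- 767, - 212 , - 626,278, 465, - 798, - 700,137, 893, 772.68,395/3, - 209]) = [ - 798, - 767, -700, - 626, - 212,-209, 66, 395/3,137, 278,465, 473 , 772.68, 893 ] 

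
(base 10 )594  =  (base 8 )1122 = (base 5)4334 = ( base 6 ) 2430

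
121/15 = 121/15= 8.07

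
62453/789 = 79+122/789  =  79.15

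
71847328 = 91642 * 784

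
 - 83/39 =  - 83/39 = - 2.13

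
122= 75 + 47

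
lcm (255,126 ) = 10710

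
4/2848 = 1/712 = 0.00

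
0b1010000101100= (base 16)142C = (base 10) 5164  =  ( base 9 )7067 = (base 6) 35524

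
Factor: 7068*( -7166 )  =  -2^3 *3^1*19^1*31^1*3583^1  =  - 50649288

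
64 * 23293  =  1490752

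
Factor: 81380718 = 2^1*3^2*4521151^1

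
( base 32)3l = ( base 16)75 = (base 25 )4H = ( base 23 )52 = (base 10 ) 117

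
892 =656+236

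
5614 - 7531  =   - 1917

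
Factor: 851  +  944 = 1795 =5^1*359^1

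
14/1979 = 14/1979 =0.01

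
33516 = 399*84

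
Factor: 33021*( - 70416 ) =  - 2^4*3^6*163^1*1223^1 = -2325206736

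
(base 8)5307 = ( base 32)2m7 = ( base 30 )31T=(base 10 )2759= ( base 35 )28t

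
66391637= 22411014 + 43980623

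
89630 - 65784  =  23846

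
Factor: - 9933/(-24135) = 3311/8045 = 5^(- 1)*7^1*11^1*43^1* 1609^( - 1 )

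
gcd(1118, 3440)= 86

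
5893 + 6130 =12023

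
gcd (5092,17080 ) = 4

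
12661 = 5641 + 7020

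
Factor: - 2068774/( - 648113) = 2^1*751^( - 1 )*863^( - 1)*1034387^1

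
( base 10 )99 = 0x63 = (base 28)3f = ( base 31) 36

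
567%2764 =567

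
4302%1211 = 669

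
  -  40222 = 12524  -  52746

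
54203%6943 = 5602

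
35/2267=35/2267 = 0.02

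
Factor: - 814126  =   - 2^1*461^1*883^1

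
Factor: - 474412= - 2^2*118603^1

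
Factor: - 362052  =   - 2^2*3^2*89^1 * 113^1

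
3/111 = 1/37  =  0.03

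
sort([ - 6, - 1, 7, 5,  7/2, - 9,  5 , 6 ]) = [-9  , - 6 , - 1,  7/2, 5, 5,6,7]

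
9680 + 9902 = 19582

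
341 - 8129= -7788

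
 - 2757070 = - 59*46730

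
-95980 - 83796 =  - 179776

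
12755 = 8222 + 4533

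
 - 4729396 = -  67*70588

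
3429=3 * 1143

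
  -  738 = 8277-9015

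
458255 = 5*91651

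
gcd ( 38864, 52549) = 7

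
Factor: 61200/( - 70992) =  - 5^2*29^ ( - 1) = - 25/29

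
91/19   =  91/19= 4.79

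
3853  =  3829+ 24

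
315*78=24570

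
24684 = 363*68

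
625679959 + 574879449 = 1200559408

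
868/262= 3 + 41/131 = 3.31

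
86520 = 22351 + 64169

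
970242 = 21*46202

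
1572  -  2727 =- 1155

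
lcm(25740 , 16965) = 746460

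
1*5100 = 5100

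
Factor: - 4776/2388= -2^1 = - 2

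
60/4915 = 12/983  =  0.01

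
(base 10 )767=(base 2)1011111111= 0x2ff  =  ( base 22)1CJ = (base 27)11b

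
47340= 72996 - 25656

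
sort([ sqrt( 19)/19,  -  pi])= [ - pi,sqrt ( 19) /19]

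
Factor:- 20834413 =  - 353^1*59021^1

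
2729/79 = 2729/79 = 34.54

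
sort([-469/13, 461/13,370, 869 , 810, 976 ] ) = [ - 469/13, 461/13,370, 810,869,976]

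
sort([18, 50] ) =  [18,50 ] 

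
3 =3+0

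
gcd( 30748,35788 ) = 4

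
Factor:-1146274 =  - 2^1*23^1 * 24919^1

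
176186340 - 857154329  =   - 680967989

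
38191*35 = 1336685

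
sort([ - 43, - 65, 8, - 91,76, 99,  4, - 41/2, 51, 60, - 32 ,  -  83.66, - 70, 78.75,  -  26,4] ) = [- 91, -83.66,-70, - 65, - 43,-32, -26,-41/2, 4, 4, 8, 51, 60, 76, 78.75,99]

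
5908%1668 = 904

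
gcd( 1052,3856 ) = 4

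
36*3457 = 124452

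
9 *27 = 243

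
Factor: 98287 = 7^1 * 19^1* 739^1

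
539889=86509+453380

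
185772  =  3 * 61924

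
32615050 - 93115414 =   -  60500364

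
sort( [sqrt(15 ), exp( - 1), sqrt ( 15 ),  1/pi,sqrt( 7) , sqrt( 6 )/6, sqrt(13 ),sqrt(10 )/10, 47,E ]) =[ sqrt( 10 ) /10,1/pi, exp(-1),  sqrt( 6 ) /6,  sqrt(7 ), E , sqrt(13 ), sqrt( 15),sqrt(15 ), 47] 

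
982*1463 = 1436666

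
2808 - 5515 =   -  2707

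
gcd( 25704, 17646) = 102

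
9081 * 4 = 36324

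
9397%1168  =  53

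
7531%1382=621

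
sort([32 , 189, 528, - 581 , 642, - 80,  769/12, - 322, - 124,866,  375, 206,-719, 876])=[  -  719,  -  581,-322, - 124, - 80, 32, 769/12 , 189, 206,375, 528,642, 866,876 ]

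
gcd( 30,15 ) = 15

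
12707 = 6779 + 5928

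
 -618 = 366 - 984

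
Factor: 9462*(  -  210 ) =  - 2^2* 3^2* 5^1*7^1*19^1*83^1 = - 1987020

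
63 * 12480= 786240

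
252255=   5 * 50451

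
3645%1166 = 147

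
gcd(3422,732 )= 2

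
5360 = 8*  670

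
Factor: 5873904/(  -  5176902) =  - 978984/862817 =- 2^3*3^2*367^( - 1)*2351^( - 1)*13597^1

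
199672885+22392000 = 222064885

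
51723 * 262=13551426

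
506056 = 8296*61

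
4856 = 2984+1872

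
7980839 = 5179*1541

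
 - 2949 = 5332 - 8281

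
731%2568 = 731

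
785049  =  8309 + 776740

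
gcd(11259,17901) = 81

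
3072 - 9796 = - 6724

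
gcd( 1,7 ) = 1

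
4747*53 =251591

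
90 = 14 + 76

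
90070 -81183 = 8887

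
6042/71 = 6042/71 = 85.10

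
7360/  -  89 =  - 7360/89 = - 82.70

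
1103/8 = 137 + 7/8=137.88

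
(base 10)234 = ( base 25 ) 99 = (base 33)73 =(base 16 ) ea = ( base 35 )6o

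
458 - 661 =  - 203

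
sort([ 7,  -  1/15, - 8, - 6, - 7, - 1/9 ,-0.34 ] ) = [ - 8, - 7, - 6, - 0.34, - 1/9, - 1/15,7 ] 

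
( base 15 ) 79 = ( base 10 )114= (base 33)3f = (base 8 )162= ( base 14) 82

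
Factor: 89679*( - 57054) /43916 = -2558272833/21958  =  - 2^( - 1 )*3^2*37^1*167^1*179^1*257^1*10979^( - 1 ) 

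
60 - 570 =-510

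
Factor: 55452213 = 3^2*41^1*103^1*1459^1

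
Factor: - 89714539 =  - 149^1 * 602111^1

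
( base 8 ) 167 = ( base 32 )3N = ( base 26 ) 4F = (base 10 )119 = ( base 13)92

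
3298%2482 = 816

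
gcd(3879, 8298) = 9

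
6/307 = 6/307 = 0.02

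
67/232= 67/232 = 0.29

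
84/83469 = 28/27823 = 0.00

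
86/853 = 86/853 = 0.10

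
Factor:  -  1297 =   -  1297^1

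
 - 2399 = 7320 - 9719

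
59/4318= 59/4318= 0.01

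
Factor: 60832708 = 2^2*199^1*76423^1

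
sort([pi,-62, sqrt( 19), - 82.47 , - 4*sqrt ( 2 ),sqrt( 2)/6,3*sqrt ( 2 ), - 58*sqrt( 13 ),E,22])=[ - 58*sqrt( 13 ), - 82.47, - 62,-4*sqrt( 2 ) , sqrt( 2)/6,E,pi , 3*sqrt( 2),sqrt( 19),22 ]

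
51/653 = 51/653 = 0.08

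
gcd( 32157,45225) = 27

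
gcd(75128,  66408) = 8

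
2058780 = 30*68626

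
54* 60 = 3240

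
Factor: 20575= 5^2 * 823^1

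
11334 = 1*11334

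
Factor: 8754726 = 2^1*3^1*71^1*20551^1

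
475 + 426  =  901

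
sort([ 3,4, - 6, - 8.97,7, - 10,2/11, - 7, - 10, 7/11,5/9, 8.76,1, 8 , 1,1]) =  [ - 10, - 10,  -  8.97, - 7, - 6,2/11, 5/9, 7/11, 1, 1, 1,3, 4,7, 8, 8.76 ]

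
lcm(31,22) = 682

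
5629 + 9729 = 15358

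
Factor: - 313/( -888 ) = 2^( - 3)*3^(- 1 ) * 37^( - 1 )*313^1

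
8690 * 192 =1668480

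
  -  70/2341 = -70/2341 = - 0.03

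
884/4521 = 884/4521 = 0.20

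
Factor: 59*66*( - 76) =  - 2^3*3^1*11^1 * 19^1 * 59^1 = -295944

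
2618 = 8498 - 5880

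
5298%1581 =555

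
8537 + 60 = 8597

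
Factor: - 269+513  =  244= 2^2*61^1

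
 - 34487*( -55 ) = 1896785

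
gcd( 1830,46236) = 6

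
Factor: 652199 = 37^1*17627^1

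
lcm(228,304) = 912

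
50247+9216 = 59463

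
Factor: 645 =3^1*5^1*43^1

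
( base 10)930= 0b1110100010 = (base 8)1642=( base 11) 776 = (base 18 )2FC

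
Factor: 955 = 5^1 *191^1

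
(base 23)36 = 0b1001011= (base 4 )1023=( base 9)83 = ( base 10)75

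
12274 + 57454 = 69728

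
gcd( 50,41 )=1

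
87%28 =3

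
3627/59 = 3627/59 = 61.47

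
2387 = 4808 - 2421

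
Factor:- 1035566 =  - 2^1*7^2*10567^1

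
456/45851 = 456/45851 = 0.01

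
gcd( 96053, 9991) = 1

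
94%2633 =94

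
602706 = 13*46362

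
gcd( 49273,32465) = 1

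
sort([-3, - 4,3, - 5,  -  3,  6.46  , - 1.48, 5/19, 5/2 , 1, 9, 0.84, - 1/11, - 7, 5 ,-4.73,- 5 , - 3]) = [  -  7, -5,-5,- 4.73, - 4, - 3  ,- 3, - 3,- 1.48, -1/11, 5/19, 0.84, 1, 5/2,3,5, 6.46,9] 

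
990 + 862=1852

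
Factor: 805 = 5^1*7^1*23^1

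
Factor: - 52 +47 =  - 5^1  =  -  5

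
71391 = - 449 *( - 159)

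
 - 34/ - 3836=17/1918 = 0.01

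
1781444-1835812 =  - 54368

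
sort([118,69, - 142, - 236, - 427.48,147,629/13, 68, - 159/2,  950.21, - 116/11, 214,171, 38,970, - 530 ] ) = [ - 530 , - 427.48, - 236,  -  142, - 159/2, - 116/11,38,629/13,  68,69,118, 147,171,214 , 950.21,  970] 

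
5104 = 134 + 4970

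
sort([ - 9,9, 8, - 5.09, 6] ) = [ - 9, - 5.09,6,8, 9] 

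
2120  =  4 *530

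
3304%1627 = 50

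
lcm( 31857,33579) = 1242423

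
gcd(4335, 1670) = 5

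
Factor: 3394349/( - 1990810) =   -  2^( - 1)*5^ ( - 1)*7^1*41^1*11827^1*199081^ (  -  1)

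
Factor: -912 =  - 2^4*3^1*19^1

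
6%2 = 0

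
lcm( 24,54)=216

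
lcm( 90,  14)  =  630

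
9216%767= 12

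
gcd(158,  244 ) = 2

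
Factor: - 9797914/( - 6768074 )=4898957/3384037= 7^1*17^( - 1)*73^1* 137^(- 1 )*1453^( - 1)*9587^1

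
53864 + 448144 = 502008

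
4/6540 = 1/1635 =0.00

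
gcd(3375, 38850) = 75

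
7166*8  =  57328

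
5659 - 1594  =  4065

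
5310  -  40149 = - 34839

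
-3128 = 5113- 8241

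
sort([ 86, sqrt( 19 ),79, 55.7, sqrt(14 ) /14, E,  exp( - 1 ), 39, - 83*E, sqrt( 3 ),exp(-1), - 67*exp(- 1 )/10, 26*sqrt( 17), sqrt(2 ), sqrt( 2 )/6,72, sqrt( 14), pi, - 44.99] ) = [ -83*E,-44.99, - 67*exp( - 1 ) /10,  sqrt(2 )/6, sqrt( 14)/14, exp( - 1 ), exp(-1),sqrt( 2), sqrt( 3 ),E , pi, sqrt(14 ), sqrt( 19 ) , 39, 55.7,72,79, 86,26*sqrt( 17) ] 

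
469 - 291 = 178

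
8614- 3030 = 5584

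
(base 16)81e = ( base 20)53i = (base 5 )31303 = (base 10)2078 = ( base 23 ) 3L8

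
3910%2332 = 1578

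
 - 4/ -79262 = 2/39631  =  0.00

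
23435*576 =13498560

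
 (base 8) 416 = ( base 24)b6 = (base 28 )9I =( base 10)270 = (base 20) DA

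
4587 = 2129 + 2458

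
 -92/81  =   - 92/81 =- 1.14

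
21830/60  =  363 + 5/6 =363.83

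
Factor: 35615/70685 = 7123/14137 = 17^1 * 67^( - 1 )*211^( - 1 )*419^1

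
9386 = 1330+8056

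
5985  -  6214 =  - 229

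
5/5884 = 5/5884  =  0.00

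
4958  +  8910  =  13868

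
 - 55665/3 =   -  18555 = -18555.00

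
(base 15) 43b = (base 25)1D6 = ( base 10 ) 956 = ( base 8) 1674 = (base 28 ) 164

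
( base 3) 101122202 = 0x1e59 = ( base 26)BCL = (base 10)7769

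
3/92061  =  1/30687 = 0.00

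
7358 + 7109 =14467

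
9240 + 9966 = 19206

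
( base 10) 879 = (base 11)72A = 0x36f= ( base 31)sb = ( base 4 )31233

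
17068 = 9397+7671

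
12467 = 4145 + 8322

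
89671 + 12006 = 101677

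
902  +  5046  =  5948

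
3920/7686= 280/549 = 0.51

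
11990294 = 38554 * 311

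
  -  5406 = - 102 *53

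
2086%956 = 174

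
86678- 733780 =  - 647102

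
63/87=21/29 = 0.72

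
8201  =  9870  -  1669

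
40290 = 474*85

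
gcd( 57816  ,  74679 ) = 2409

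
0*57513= 0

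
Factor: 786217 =109^1*7213^1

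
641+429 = 1070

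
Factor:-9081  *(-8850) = 2^1*3^3*5^2 * 59^1*1009^1  =  80366850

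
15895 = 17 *935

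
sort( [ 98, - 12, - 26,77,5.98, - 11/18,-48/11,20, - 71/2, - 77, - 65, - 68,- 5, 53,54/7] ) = [- 77,  -  68, - 65, - 71/2,-26,  -  12, - 5, - 48/11, - 11/18,  5.98,54/7,20, 53,77,98]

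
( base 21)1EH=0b1011110000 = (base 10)752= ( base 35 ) LH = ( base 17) 2a4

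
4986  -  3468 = 1518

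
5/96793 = 5/96793 = 0.00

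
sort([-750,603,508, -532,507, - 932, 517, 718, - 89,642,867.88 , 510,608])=[ - 932,-750 ,  -  532, - 89,507,508, 510,517,603,608,642,718, 867.88]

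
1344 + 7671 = 9015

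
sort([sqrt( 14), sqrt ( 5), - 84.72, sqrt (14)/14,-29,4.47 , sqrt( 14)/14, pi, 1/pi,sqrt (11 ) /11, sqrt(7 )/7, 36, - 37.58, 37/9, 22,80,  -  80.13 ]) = [ - 84.72,-80.13, - 37.58, - 29, sqrt (14 )/14,sqrt(14 )/14, sqrt( 11)/11, 1/pi, sqrt( 7) /7, sqrt(5),pi,sqrt(14 ),37/9,4.47,22,36,80]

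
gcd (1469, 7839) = 13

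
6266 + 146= 6412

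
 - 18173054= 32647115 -50820169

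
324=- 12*(- 27) 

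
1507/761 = 1507/761=1.98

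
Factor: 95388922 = 2^1*31^1 *1538531^1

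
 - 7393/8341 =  - 7393/8341 = - 0.89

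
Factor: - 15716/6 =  - 2^1 * 3^(-1)*3929^1 = - 7858/3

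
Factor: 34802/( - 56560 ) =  - 2^ (-3)*5^( - 1) * 7^( - 1) * 101^( - 1 )*17401^1 = - 17401/28280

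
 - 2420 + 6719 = 4299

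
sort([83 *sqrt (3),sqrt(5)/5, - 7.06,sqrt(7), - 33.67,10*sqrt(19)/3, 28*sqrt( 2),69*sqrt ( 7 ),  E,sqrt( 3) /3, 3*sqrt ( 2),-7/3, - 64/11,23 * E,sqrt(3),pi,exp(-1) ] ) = [  -  33.67, - 7.06, - 64/11,  -  7/3, exp(-1 ) , sqrt( 5 ) /5,sqrt (3 )/3,sqrt(3),sqrt( 7),E,pi,3 * sqrt ( 2), 10*sqrt( 19)/3,28*sqrt( 2),23*E,83*sqrt(3 ),  69*sqrt( 7 )]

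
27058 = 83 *326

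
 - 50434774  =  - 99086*509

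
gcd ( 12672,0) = 12672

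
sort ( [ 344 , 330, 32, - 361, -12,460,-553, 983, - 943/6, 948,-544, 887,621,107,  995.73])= [ - 553 , - 544 , - 361, - 943/6,-12,32,  107, 330, 344, 460 , 621,887,948,983  ,  995.73 ] 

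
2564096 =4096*626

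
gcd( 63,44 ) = 1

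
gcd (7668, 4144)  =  4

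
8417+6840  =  15257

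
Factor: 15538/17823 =2^1*3^( - 1)*13^( - 1)*17^1   =  34/39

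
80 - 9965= - 9885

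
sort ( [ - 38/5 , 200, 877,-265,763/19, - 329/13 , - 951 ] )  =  [-951, - 265, - 329/13,-38/5, 763/19, 200,  877 ]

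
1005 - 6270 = - 5265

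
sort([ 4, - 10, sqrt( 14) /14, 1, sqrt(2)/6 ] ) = [ - 10, sqrt( 2)/6,sqrt( 14)/14, 1, 4]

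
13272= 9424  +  3848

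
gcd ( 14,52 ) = 2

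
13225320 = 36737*360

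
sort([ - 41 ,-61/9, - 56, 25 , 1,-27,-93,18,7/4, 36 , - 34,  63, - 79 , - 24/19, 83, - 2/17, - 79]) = [ - 93, - 79, - 79,-56 ,-41,-34, - 27 ,  -  61/9,-24/19,-2/17,1 , 7/4, 18, 25, 36,63, 83]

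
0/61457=0 = 0.00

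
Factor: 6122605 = 5^1*241^1*5081^1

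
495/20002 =495/20002 = 0.02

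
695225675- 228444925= 466780750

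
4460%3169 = 1291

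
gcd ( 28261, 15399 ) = 59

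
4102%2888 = 1214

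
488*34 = 16592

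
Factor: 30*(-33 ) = - 990 = - 2^1*3^2*5^1*11^1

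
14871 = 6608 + 8263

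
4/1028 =1/257 = 0.00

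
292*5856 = 1709952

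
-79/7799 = -79/7799 = - 0.01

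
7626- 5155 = 2471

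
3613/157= 23 + 2/157 = 23.01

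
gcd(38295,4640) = 5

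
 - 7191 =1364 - 8555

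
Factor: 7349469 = 3^1*2449823^1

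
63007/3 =21002+1/3 = 21002.33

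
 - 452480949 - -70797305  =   - 381683644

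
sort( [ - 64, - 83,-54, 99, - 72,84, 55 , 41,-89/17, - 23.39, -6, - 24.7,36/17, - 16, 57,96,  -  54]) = [-83, - 72,-64, - 54,-54, -24.7, - 23.39, - 16,-6  ,- 89/17,36/17, 41,55, 57, 84, 96, 99] 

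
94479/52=94479/52 = 1816.90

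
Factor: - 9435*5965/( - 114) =18759925/38 = 2^ ( - 1)*5^2*17^1*19^( - 1)*37^1*1193^1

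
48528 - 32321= 16207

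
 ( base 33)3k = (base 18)6B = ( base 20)5J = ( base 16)77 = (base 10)119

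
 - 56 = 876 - 932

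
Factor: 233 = 233^1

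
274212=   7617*36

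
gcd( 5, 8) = 1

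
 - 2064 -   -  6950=4886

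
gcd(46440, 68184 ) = 72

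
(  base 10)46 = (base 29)1h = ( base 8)56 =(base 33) 1D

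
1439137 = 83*17339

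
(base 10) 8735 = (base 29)ab6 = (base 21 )jgk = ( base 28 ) B3R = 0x221f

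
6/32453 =6/32453=0.00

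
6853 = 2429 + 4424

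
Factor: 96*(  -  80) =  - 7680 = - 2^9*3^1*5^1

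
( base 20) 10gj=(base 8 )20223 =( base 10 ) 8339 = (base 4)2002103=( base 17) 1BE9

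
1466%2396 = 1466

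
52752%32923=19829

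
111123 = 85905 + 25218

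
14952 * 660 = 9868320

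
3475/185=18  +  29/37 = 18.78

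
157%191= 157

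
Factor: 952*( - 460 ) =  -  2^5 * 5^1*7^1*17^1 * 23^1  =  - 437920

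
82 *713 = 58466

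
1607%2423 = 1607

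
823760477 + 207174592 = 1030935069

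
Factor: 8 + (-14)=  - 6 = -2^1  *  3^1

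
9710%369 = 116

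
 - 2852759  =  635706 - 3488465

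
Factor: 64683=3^2*7187^1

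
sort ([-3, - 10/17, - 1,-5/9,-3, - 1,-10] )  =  [ - 10, - 3, - 3 ,-1, - 1, - 10/17, - 5/9]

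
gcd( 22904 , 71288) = 56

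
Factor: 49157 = 49157^1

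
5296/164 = 32 + 12/41 = 32.29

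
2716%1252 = 212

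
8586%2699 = 489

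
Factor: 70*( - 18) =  - 2^2*3^2*5^1*7^1 = - 1260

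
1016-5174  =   - 4158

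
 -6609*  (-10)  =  66090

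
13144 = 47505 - 34361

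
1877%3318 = 1877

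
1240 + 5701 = 6941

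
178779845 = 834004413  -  655224568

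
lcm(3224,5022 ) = 261144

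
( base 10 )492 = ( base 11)408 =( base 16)1ec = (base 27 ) i6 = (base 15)22C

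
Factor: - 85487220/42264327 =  - 2^2*3^1*5^1*13^1*17^1 * 47^( - 1)*307^1*42821^( - 1 ) = - 4070820/2012587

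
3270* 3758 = 12288660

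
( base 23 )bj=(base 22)C8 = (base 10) 272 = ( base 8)420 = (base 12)1a8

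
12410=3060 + 9350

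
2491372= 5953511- 3462139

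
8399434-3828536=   4570898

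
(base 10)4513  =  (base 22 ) 973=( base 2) 1000110100001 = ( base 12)2741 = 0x11A1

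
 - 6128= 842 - 6970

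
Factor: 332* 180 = 2^4 * 3^2*5^1*83^1 = 59760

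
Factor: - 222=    - 2^1  *3^1*37^1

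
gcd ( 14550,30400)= 50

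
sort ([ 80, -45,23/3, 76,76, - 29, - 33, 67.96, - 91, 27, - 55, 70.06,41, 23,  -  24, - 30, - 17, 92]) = [  -  91, - 55, - 45, - 33, - 30, - 29, - 24, - 17, 23/3, 23, 27,41,  67.96,70.06, 76,76,80, 92 ] 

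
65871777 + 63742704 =129614481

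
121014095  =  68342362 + 52671733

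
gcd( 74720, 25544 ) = 8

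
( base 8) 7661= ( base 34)3g5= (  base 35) 39r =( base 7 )14466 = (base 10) 4017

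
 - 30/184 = -1+77/92  =  -0.16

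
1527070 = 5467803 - 3940733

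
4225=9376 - 5151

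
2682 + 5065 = 7747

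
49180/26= 24590/13=1891.54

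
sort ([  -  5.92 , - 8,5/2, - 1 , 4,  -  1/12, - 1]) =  [ - 8, - 5.92, - 1,-1,-1/12, 5/2,4]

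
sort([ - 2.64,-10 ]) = [ -10 ,  -  2.64]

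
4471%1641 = 1189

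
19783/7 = 2826 + 1/7= 2826.14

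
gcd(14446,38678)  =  466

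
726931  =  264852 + 462079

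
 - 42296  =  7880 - 50176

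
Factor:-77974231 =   -  311^1*250721^1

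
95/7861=95/7861 = 0.01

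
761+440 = 1201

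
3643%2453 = 1190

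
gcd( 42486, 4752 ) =6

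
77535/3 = 25845 = 25845.00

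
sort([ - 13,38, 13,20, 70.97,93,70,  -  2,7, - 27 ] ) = [-27,-13, - 2,7, 13,  20, 38, 70, 70.97,  93] 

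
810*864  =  699840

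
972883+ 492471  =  1465354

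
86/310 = 43/155 = 0.28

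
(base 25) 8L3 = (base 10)5528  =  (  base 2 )1010110011000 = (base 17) 1223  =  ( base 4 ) 1112120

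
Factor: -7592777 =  - 7592777^1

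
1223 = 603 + 620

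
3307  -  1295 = 2012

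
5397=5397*1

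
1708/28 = 61 = 61.00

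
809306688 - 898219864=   -  88913176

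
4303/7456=4303/7456 = 0.58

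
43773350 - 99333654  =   - 55560304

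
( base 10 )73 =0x49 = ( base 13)58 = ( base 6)201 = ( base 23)34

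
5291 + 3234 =8525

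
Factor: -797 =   -  797^1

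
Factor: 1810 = 2^1*5^1*181^1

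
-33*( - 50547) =1668051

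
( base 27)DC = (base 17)146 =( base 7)1026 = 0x16B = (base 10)363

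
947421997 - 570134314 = 377287683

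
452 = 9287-8835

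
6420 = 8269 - 1849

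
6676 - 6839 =  -  163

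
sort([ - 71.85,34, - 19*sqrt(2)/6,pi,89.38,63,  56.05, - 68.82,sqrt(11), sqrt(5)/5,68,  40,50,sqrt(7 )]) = [ - 71.85, - 68.82, - 19*sqrt( 2)/6 , sqrt(5)/5,sqrt(7),  pi, sqrt(11 ), 34,40, 50, 56.05,63,68,  89.38]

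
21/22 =21/22 = 0.95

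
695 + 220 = 915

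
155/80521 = 155/80521 = 0.00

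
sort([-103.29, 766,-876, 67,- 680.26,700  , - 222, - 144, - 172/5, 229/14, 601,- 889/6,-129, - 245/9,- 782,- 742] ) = [- 876, - 782,-742, -680.26, - 222,-889/6 , - 144, - 129, - 103.29, - 172/5, - 245/9, 229/14, 67, 601,  700,766] 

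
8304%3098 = 2108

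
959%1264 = 959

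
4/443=4/443=0.01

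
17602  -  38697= - 21095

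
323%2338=323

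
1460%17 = 15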